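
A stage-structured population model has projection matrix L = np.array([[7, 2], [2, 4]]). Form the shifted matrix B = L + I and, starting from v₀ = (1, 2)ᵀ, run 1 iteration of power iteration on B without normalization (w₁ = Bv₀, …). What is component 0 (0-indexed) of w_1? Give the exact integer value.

12

B = L + I has rows (8, 2); (2, 5)
w1 = Bv₀ = (8·1 + 2·2; 2·1 + 5·2) = (12, 12)
Requested component of w1: 12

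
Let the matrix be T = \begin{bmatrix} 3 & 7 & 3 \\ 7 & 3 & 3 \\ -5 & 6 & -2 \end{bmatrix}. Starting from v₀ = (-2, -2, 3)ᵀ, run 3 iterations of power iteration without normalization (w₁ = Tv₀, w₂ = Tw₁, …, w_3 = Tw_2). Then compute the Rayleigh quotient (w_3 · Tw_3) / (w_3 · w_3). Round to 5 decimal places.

w1 = Tv₀ = (3·(-2) + 7·(-2) + 3·3; 7·(-2) + 3·(-2) + 3·3; (-5)·(-2) + 6·(-2) + (-2)·3) = (-11, -11, -8)
w2 = Tw1 = (3·(-11) + 7·(-11) + 3·(-8); 7·(-11) + 3·(-11) + 3·(-8); (-5)·(-11) + 6·(-11) + (-2)·(-8)) = (-134, -134, 5)
w3 = Tw2 = (-1325, -1325, -144)
Tw3 = (-13682, -13682, -1037)
w3·Tw3 = (-1325)·(-13682) + (-1325)·(-13682) + (-144)·(-1037) = 36406628; w3·w3 = (-1325)·(-1325) + (-1325)·(-1325) + (-144)·(-144) = 3531986
λ ≈ 36406628/3531986 = 10.30769

λ ≈ 10.30769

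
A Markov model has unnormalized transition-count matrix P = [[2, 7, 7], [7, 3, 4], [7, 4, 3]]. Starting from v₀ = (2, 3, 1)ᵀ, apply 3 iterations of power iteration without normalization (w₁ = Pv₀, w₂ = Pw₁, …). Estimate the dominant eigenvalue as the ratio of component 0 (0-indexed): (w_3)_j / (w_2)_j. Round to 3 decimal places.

14.895

w1 = Pv₀ = (2·2 + 7·3 + 7·1; 7·2 + 3·3 + 4·1; 7·2 + 4·3 + 3·1) = (32, 27, 29)
w2 = Pw1 = (2·32 + 7·27 + 7·29; 7·32 + 3·27 + 4·29; 7·32 + 4·27 + 3·29) = (456, 421, 419)
w3 = Pw2 = (6792, 6131, 6133)
Ratio at component: 6792 / 456 = 14.895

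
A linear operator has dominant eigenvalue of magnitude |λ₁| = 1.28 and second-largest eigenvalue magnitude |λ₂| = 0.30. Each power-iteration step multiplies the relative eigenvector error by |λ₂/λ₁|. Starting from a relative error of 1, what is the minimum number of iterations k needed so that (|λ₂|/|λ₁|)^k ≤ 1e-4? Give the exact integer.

7

|λ₂/λ₁| = 0.30/1.28 = 0.23438
Need k ≥ ln(1e-4) / ln(0.23438) = -9.2103 / -1.4508 ≈ 6.348
Smallest integer k satisfying the bound: 7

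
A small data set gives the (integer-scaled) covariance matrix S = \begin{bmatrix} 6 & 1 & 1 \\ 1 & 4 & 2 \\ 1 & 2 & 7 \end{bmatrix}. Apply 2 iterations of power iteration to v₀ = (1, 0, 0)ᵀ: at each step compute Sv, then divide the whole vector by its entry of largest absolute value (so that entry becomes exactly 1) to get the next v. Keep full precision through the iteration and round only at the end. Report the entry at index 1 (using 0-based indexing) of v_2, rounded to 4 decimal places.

Sv0 = (6.00000, 1.00000, 1.00000); divide by 6.00000 → v1 = (1.00000, 0.16667, 0.16667)
Sv1 = (6.33333, 2.00000, 2.50000); divide by 6.33333 → v2 = (1.00000, 0.31579, 0.39474)
Requested entry of v2: 12/38 = 0.3158

0.3158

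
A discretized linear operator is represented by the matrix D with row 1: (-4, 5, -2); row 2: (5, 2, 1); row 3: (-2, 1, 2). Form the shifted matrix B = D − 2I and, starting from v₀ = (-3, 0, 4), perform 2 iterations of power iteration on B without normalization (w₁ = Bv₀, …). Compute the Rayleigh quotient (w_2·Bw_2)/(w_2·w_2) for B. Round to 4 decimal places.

B = D − 2I has rows (-6, 5, -2); (5, 0, 1); (-2, 1, 0)
w1 = Bv₀ = (10, -11, 6)
w2 = Bw1 = (-127, 56, -31)
Bw2 = (1104, -666, 310)
w2·Bw2 = -187114; w2·w2 = 20226; μ ≈ -187114/20226 = -9.2512

μ ≈ -9.2512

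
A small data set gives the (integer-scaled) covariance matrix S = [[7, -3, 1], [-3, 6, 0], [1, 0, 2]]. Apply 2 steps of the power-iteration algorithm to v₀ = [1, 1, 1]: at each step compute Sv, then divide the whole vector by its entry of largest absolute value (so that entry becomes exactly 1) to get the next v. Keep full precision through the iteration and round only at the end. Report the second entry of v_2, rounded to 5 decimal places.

Sv0 = (5.000000, 3.000000, 3.000000); divide by 5.000000 → v1 = (1.000000, 0.600000, 0.600000)
Sv1 = (5.800000, 0.600000, 2.200000); divide by 5.800000 → v2 = (1.000000, 0.103448, 0.379310)
Requested entry of v2: 3/29 = 0.10345

0.10345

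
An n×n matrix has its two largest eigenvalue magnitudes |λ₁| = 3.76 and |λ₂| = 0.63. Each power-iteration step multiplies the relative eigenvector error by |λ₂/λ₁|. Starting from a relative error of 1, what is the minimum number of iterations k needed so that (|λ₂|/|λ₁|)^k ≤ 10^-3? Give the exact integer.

|λ₂/λ₁| = 0.63/3.76 = 0.16755
Need k ≥ ln(10^-3) / ln(0.16755) = -6.9078 / -1.7865 ≈ 3.867
Smallest integer k satisfying the bound: 4

4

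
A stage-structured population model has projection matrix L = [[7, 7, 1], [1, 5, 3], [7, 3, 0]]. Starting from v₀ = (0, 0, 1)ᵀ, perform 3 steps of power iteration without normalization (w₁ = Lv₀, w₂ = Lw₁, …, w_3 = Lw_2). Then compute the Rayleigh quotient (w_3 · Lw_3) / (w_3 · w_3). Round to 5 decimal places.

w1 = Lv₀ = (7·0 + 7·0 + 1·1; 1·0 + 5·0 + 3·1; 7·0 + 3·0 + 0·1) = (1, 3, 0)
w2 = Lw1 = (7·1 + 7·3 + 1·0; 1·1 + 5·3 + 3·0; 7·1 + 3·3 + 0·0) = (28, 16, 16)
w3 = Lw2 = (324, 156, 244)
Lw3 = (3604, 1836, 2736)
w3·Lw3 = 324·3604 + 156·1836 + 244·2736 = 2121696; w3·w3 = 324·324 + 156·156 + 244·244 = 188848
λ ≈ 2121696/188848 = 11.23494

λ ≈ 11.23494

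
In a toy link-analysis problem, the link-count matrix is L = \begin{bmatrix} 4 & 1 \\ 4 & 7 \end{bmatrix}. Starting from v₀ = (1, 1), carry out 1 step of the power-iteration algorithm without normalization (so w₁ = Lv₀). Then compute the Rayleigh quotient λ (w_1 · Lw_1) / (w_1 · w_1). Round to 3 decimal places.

w1 = Lv₀ = (4·1 + 1·1; 4·1 + 7·1) = (5, 11)
Lw1 = (31, 97)
w1·Lw1 = 5·31 + 11·97 = 1222; w1·w1 = 5·5 + 11·11 = 146
λ ≈ 1222/146 = 8.370

λ ≈ 8.370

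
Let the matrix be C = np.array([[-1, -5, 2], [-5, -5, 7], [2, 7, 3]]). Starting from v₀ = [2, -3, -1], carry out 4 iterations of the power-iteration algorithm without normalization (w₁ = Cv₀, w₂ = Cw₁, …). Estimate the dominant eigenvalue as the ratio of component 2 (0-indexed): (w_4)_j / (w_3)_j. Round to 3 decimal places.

w1 = Cv₀ = (11, -2, -20)
w2 = Cw1 = (-41, -185, -52)
w3 = Cw2 = (862, 766, -1533)
w4 = Cw3 = (-7758, -18871, 2487)
Ratio at component: 2487 / -1533 = -1.622

-1.622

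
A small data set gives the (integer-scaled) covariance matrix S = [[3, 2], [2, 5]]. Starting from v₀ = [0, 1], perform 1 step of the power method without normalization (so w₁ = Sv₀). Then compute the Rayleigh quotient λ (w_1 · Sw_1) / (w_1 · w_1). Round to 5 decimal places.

6.10345

w1 = Sv₀ = (2, 5)
Sw1 = (16, 29)
w1·Sw1 = 2·16 + 5·29 = 177; w1·w1 = 2·2 + 5·5 = 29
λ ≈ 177/29 = 6.10345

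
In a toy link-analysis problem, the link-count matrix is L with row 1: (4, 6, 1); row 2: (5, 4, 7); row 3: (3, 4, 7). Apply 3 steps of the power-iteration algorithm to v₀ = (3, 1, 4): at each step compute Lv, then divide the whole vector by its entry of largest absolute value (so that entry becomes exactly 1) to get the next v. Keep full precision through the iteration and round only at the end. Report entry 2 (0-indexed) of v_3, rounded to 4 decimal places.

Lv0 = (22.00000, 47.00000, 41.00000); divide by 47.00000 → v1 = (0.46809, 1.00000, 0.87234)
Lv1 = (8.74468, 12.44681, 11.51064); divide by 12.44681 → v2 = (0.70256, 1.00000, 0.92479)
Lv2 = (9.73504, 13.98632, 12.58120); divide by 13.98632 → v3 = (0.69604, 1.00000, 0.89954)
Requested entry of v3: 7360/8182 = 0.8995

0.8995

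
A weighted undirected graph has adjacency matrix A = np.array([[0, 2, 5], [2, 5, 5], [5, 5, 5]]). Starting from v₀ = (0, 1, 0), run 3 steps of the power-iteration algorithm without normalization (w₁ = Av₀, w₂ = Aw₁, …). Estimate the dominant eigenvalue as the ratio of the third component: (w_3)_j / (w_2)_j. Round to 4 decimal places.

w1 = Av₀ = (0·0 + 2·1 + 5·0; 2·0 + 5·1 + 5·0; 5·0 + 5·1 + 5·0) = (2, 5, 5)
w2 = Aw1 = (0·2 + 2·5 + 5·5; 2·2 + 5·5 + 5·5; 5·2 + 5·5 + 5·5) = (35, 54, 60)
w3 = Aw2 = (408, 640, 745)
Ratio at component: 745 / 60 = 12.4167

λ ≈ 12.4167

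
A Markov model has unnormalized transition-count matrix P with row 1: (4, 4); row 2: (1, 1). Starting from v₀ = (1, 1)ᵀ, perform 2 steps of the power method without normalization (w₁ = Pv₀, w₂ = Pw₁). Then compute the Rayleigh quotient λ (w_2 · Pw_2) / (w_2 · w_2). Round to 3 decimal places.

5.000

w1 = Pv₀ = (4·1 + 4·1; 1·1 + 1·1) = (8, 2)
w2 = Pw1 = (4·8 + 4·2; 1·8 + 1·2) = (40, 10)
Pw2 = (200, 50)
w2·Pw2 = 40·200 + 10·50 = 8500; w2·w2 = 40·40 + 10·10 = 1700
λ ≈ 8500/1700 = 5.000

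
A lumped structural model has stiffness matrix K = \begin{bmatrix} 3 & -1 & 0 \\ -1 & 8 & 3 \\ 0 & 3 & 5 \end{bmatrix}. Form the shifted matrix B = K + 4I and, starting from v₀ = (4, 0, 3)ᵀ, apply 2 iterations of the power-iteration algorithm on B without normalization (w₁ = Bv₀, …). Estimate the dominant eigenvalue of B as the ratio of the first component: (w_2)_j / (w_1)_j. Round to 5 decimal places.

6.82143

B = K + 4I has rows (7, -1, 0); (-1, 12, 3); (0, 3, 9)
w1 = Bv₀ = (28, 5, 27)
w2 = Bw1 = (191, 113, 258)
Ratio: 191/28 = 6.82143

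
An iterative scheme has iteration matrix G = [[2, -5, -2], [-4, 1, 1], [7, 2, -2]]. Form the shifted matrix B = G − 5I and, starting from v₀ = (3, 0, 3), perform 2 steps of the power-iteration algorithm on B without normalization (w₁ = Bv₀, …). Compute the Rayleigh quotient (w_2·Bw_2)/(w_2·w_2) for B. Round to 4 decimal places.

B = G − 5I has rows (-3, -5, -2); (-4, -4, 1); (7, 2, -7)
w1 = Bv₀ = ((-3)·3 + (-5)·0 + (-2)·3; (-4)·3 + (-4)·0 + 1·3; 7·3 + 2·0 + (-7)·3) = (-15, -9, 0)
w2 = Bw1 = ((-3)·(-15) + (-5)·(-9) + (-2)·0; (-4)·(-15) + (-4)·(-9) + 1·0; 7·(-15) + 2·(-9) + (-7)·0) = (90, 96, -123)
Bw2 = (-504, -867, 1683)
w2·Bw2 = -335601; w2·w2 = 32445; μ ≈ -335601/32445 = -10.3437

-10.3437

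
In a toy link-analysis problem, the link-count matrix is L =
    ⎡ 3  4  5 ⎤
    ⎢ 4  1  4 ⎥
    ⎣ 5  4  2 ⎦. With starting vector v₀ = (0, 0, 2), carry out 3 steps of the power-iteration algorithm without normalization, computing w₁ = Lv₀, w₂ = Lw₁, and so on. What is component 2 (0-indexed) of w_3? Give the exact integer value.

846

w1 = Lv₀ = (3·0 + 4·0 + 5·2; 4·0 + 1·0 + 4·2; 5·0 + 4·0 + 2·2) = (10, 8, 4)
w2 = Lw1 = (3·10 + 4·8 + 5·4; 4·10 + 1·8 + 4·4; 5·10 + 4·8 + 2·4) = (82, 64, 90)
w3 = Lw2 = (952, 752, 846)
The requested component of w3 is 846.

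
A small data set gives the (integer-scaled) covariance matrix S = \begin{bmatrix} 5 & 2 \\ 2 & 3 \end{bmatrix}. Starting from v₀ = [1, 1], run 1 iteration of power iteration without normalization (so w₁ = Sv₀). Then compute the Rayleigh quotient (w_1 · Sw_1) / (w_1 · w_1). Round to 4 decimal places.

λ ≈ 6.2162

w1 = Sv₀ = (5·1 + 2·1; 2·1 + 3·1) = (7, 5)
Sw1 = (45, 29)
w1·Sw1 = 7·45 + 5·29 = 460; w1·w1 = 7·7 + 5·5 = 74
λ ≈ 460/74 = 6.2162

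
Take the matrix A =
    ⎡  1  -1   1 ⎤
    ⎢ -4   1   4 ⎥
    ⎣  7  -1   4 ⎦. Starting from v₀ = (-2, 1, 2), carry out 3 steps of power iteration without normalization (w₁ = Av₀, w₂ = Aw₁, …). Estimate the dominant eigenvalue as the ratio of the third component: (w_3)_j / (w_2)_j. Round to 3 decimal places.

λ ≈ 7.231

w1 = Av₀ = (1·(-2) + (-1)·1 + 1·2; (-4)·(-2) + 1·1 + 4·2; 7·(-2) + (-1)·1 + 4·2) = (-1, 17, -7)
w2 = Aw1 = (1·(-1) + (-1)·17 + 1·(-7); (-4)·(-1) + 1·17 + 4·(-7); 7·(-1) + (-1)·17 + 4·(-7)) = (-25, -7, -52)
w3 = Aw2 = (-70, -115, -376)
Ratio at component: -376 / -52 = 7.231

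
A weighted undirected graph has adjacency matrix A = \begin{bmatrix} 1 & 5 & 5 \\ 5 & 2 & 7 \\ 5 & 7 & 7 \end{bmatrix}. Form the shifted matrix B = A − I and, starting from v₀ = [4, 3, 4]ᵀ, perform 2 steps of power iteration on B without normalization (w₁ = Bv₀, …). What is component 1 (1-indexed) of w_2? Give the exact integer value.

B = A − I has rows (0, 5, 5); (5, 1, 7); (5, 7, 6)
w1 = Bv₀ = (0·4 + 5·3 + 5·4; 5·4 + 1·3 + 7·4; 5·4 + 7·3 + 6·4) = (35, 51, 65)
w2 = Bw1 = (0·35 + 5·51 + 5·65; 5·35 + 1·51 + 7·65; 5·35 + 7·51 + 6·65) = (580, 681, 922)
Requested component of w2: 580

580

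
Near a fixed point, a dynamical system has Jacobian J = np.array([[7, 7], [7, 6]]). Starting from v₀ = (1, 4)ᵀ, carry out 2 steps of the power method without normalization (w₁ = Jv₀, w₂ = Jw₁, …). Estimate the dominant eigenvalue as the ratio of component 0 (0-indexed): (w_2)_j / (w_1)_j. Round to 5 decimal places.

λ ≈ 13.20000

w1 = Jv₀ = (35, 31)
w2 = Jw1 = (462, 431)
Ratio at component: 462 / 35 = 13.20000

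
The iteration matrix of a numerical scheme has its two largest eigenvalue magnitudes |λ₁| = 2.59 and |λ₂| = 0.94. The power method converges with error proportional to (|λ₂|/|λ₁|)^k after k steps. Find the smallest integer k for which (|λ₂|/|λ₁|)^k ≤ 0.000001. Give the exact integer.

|λ₂/λ₁| = 0.94/2.59 = 0.36293
Need k ≥ ln(0.000001) / ln(0.36293) = -13.8155 / -1.0135 ≈ 13.631
Smallest integer k satisfying the bound: 14

14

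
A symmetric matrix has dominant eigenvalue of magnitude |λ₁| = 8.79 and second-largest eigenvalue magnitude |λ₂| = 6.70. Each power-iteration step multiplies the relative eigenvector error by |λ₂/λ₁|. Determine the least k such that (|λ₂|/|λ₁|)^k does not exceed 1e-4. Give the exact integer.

|λ₂/λ₁| = 6.70/8.79 = 0.76223
Need k ≥ ln(1e-4) / ln(0.76223) = -9.2103 / -0.2715 ≈ 33.923
Smallest integer k satisfying the bound: 34

34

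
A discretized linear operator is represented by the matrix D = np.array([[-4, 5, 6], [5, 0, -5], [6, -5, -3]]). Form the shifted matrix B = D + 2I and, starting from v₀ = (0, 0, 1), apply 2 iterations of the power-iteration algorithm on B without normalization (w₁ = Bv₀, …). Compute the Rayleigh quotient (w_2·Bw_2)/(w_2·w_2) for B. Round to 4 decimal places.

B = D + 2I has rows (-2, 5, 6); (5, 2, -5); (6, -5, -1)
w1 = Bv₀ = (6, -5, -1)
w2 = Bw1 = (-43, 25, 62)
Bw2 = (583, -475, -445)
w2·Bw2 = -64534; w2·w2 = 6318; μ ≈ -64534/6318 = -10.2143

-10.2143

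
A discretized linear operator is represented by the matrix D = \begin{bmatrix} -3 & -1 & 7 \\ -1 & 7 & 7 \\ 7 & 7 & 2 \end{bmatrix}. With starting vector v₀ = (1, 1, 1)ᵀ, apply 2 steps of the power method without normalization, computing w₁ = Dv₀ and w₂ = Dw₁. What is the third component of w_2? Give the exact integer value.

144

w1 = Dv₀ = ((-3)·1 + (-1)·1 + 7·1; (-1)·1 + 7·1 + 7·1; 7·1 + 7·1 + 2·1) = (3, 13, 16)
w2 = Dw1 = ((-3)·3 + (-1)·13 + 7·16; (-1)·3 + 7·13 + 7·16; 7·3 + 7·13 + 2·16) = (90, 200, 144)
The requested component of w2 is 144.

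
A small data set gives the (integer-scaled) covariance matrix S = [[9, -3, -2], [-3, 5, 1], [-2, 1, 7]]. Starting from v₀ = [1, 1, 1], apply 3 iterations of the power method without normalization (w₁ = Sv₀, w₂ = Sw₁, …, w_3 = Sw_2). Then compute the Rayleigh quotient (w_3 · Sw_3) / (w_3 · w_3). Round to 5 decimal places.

6.61585

w1 = Sv₀ = (9·1 + (-3)·1 + (-2)·1; (-3)·1 + 5·1 + 1·1; (-2)·1 + 1·1 + 7·1) = (4, 3, 6)
w2 = Sw1 = (9·4 + (-3)·3 + (-2)·6; (-3)·4 + 5·3 + 1·6; (-2)·4 + 1·3 + 7·6) = (15, 9, 37)
w3 = Sw2 = (34, 37, 238)
Sw3 = (-281, 321, 1635)
w3·Sw3 = 34·(-281) + 37·321 + 238·1635 = 391453; w3·w3 = 34·34 + 37·37 + 238·238 = 59169
λ ≈ 391453/59169 = 6.61585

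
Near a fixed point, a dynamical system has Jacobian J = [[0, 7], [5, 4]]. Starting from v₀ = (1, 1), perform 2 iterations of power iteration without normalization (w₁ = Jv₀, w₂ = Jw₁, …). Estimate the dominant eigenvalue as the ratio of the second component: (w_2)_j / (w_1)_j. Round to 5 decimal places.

λ ≈ 7.88889

w1 = Jv₀ = (0·1 + 7·1; 5·1 + 4·1) = (7, 9)
w2 = Jw1 = (0·7 + 7·9; 5·7 + 4·9) = (63, 71)
Ratio at component: 71 / 9 = 7.88889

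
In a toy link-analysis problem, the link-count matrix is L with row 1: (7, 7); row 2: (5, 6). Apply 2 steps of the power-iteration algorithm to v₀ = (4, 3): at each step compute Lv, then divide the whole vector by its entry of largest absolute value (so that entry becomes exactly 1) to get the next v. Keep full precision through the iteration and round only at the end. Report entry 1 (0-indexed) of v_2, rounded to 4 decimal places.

Lv0 = (49.00000, 38.00000); divide by 49.00000 → v1 = (1.00000, 0.77551)
Lv1 = (12.42857, 9.65306); divide by 12.42857 → v2 = (1.00000, 0.77668)
Requested entry of v2: 473/609 = 0.7767

0.7767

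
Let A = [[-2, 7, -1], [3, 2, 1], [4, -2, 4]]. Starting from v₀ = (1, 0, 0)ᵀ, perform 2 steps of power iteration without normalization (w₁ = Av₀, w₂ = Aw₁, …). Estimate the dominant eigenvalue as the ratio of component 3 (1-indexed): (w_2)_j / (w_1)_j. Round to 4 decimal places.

λ ≈ 0.5000

w1 = Av₀ = ((-2)·1 + 7·0 + (-1)·0; 3·1 + 2·0 + 1·0; 4·1 + (-2)·0 + 4·0) = (-2, 3, 4)
w2 = Aw1 = ((-2)·(-2) + 7·3 + (-1)·4; 3·(-2) + 2·3 + 1·4; 4·(-2) + (-2)·3 + 4·4) = (21, 4, 2)
Ratio at component: 2 / 4 = 0.5000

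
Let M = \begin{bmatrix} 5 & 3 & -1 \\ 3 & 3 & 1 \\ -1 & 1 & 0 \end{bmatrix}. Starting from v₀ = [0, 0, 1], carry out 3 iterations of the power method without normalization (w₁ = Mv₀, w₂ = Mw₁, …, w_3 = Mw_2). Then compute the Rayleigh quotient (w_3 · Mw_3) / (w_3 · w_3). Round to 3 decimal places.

w1 = Mv₀ = (-1, 1, 0)
w2 = Mw1 = (-2, 0, 2)
w3 = Mw2 = (-12, -4, 2)
Mw3 = (-74, -46, 8)
w3·Mw3 = (-12)·(-74) + (-4)·(-46) + 2·8 = 1088; w3·w3 = (-12)·(-12) + (-4)·(-4) + 2·2 = 164
λ ≈ 1088/164 = 6.634

6.634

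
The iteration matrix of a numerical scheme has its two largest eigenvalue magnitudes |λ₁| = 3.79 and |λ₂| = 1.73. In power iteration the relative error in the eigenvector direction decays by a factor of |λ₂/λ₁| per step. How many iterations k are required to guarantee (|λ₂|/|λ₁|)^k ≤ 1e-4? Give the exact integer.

12

|λ₂/λ₁| = 1.73/3.79 = 0.45646
Need k ≥ ln(1e-4) / ln(0.45646) = -9.2103 / -0.7842 ≈ 11.744
Smallest integer k satisfying the bound: 12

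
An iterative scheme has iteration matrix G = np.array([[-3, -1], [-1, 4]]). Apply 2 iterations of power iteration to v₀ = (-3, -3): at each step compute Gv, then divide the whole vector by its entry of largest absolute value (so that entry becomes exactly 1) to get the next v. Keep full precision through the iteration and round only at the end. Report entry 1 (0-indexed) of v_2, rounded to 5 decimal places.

1.00000

Gv0 = (12.000000, -9.000000); divide by 12.000000 → v1 = (1.000000, -0.750000)
Gv1 = (-2.250000, -4.000000); divide by -4.000000 → v2 = (0.562500, 1.000000)
Requested entry of v2: -48/-48 = 1.00000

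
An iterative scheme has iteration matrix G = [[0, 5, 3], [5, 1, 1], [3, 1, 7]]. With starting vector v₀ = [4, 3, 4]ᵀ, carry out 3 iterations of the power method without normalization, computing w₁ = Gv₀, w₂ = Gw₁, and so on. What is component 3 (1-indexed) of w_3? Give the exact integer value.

w1 = Gv₀ = (0·4 + 5·3 + 3·4; 5·4 + 1·3 + 1·4; 3·4 + 1·3 + 7·4) = (27, 27, 43)
w2 = Gw1 = (0·27 + 5·27 + 3·43; 5·27 + 1·27 + 1·43; 3·27 + 1·27 + 7·43) = (264, 205, 409)
w3 = Gw2 = (2252, 1934, 3860)
The requested component of w3 is 3860.

3860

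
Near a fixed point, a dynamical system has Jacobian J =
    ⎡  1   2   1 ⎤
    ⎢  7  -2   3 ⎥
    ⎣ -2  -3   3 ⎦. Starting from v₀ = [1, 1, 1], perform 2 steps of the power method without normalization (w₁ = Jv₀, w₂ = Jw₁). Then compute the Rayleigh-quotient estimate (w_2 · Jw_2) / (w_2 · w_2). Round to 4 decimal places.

w1 = Jv₀ = (1·1 + 2·1 + 1·1; 7·1 + (-2)·1 + 3·1; (-2)·1 + (-3)·1 + 3·1) = (4, 8, -2)
w2 = Jw1 = (1·4 + 2·8 + 1·(-2); 7·4 + (-2)·8 + 3·(-2); (-2)·4 + (-3)·8 + 3·(-2)) = (18, 6, -38)
Jw2 = (-8, 0, -168)
w2·Jw2 = 18·(-8) + 6·0 + (-38)·(-168) = 6240; w2·w2 = 18·18 + 6·6 + (-38)·(-38) = 1804
λ ≈ 6240/1804 = 3.4590

3.4590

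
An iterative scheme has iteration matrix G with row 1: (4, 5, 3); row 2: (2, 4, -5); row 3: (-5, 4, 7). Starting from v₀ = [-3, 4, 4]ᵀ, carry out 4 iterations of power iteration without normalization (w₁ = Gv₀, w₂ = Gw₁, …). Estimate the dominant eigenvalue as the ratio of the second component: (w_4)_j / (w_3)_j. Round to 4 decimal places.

3.1253

w1 = Gv₀ = (4·(-3) + 5·4 + 3·4; 2·(-3) + 4·4 + (-5)·4; (-5)·(-3) + 4·4 + 7·4) = (20, -10, 59)
w2 = Gw1 = (4·20 + 5·(-10) + 3·59; 2·20 + 4·(-10) + (-5)·59; (-5)·20 + 4·(-10) + 7·59) = (207, -295, 273)
w3 = Gw2 = (172, -2131, -304)
w4 = Gw3 = (-10879, -6660, -11512)
Ratio at component: -6660 / -2131 = 3.1253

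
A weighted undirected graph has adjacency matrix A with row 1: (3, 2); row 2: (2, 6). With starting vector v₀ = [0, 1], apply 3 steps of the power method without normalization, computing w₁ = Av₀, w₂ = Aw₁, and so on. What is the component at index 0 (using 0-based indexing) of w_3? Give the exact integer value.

134

w1 = Av₀ = (2, 6)
w2 = Aw1 = (18, 40)
w3 = Aw2 = (134, 276)
The requested component of w3 is 134.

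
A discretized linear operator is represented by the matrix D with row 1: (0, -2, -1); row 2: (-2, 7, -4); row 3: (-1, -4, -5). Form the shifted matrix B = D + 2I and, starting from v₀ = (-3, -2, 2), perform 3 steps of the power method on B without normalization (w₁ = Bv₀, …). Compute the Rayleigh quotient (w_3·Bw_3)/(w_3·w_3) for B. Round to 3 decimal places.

B = D + 2I has rows (2, -2, -1); (-2, 9, -4); (-1, -4, -3)
w1 = Bv₀ = (2·(-3) + (-2)·(-2) + (-1)·2; (-2)·(-3) + 9·(-2) + (-4)·2; (-1)·(-3) + (-4)·(-2) + (-3)·2) = (-4, -20, 5)
w2 = Bw1 = (2·(-4) + (-2)·(-20) + (-1)·5; (-2)·(-4) + 9·(-20) + (-4)·5; (-1)·(-4) + (-4)·(-20) + (-3)·5) = (27, -192, 69)
w3 = Bw2 = (369, -2058, 534)
Bw3 = (4320, -21396, 6261)
w3·Bw3 = 48970422; w3·w3 = 4656681; μ ≈ 48970422/4656681 = 10.516

10.516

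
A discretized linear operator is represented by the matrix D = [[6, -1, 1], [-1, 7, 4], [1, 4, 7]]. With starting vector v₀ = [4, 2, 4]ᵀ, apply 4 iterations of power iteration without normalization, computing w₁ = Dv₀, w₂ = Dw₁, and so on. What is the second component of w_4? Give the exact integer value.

41876

w1 = Dv₀ = (6·4 + (-1)·2 + 1·4; (-1)·4 + 7·2 + 4·4; 1·4 + 4·2 + 7·4) = (26, 26, 40)
w2 = Dw1 = (6·26 + (-1)·26 + 1·40; (-1)·26 + 7·26 + 4·40; 1·26 + 4·26 + 7·40) = (170, 316, 410)
w3 = Dw2 = (1114, 3682, 4304)
w4 = Dw3 = (7306, 41876, 45970)
The requested component of w4 is 41876.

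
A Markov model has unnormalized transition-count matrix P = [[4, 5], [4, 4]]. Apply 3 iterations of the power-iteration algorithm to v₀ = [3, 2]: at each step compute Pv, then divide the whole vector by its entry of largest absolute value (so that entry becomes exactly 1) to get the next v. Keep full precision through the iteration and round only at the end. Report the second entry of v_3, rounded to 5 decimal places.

Pv0 = (22.000000, 20.000000); divide by 22.000000 → v1 = (1.000000, 0.909091)
Pv1 = (8.545455, 7.636364); divide by 8.545455 → v2 = (1.000000, 0.893617)
Pv2 = (8.468085, 7.574468); divide by 8.468085 → v3 = (1.000000, 0.894472)
Requested entry of v3: 1424/1592 = 0.89447

0.89447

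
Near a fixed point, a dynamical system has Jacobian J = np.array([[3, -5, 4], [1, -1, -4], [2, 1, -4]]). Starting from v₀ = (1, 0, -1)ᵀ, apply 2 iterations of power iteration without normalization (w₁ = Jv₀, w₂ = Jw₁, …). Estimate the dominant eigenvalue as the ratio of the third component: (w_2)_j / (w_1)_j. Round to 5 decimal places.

λ ≈ -3.50000

w1 = Jv₀ = (3·1 + (-5)·0 + 4·(-1); 1·1 + (-1)·0 + (-4)·(-1); 2·1 + 1·0 + (-4)·(-1)) = (-1, 5, 6)
w2 = Jw1 = (3·(-1) + (-5)·5 + 4·6; 1·(-1) + (-1)·5 + (-4)·6; 2·(-1) + 1·5 + (-4)·6) = (-4, -30, -21)
Ratio at component: -21 / 6 = -3.50000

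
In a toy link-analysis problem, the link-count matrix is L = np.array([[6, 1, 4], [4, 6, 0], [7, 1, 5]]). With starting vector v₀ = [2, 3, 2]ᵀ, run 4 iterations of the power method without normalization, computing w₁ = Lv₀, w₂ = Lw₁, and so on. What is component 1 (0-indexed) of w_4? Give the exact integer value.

28128

w1 = Lv₀ = (6·2 + 1·3 + 4·2; 4·2 + 6·3 + 0·2; 7·2 + 1·3 + 5·2) = (23, 26, 27)
w2 = Lw1 = (6·23 + 1·26 + 4·27; 4·23 + 6·26 + 0·27; 7·23 + 1·26 + 5·27) = (272, 248, 322)
w3 = Lw2 = (3168, 2576, 3762)
w4 = Lw3 = (36632, 28128, 43562)
The requested component of w4 is 28128.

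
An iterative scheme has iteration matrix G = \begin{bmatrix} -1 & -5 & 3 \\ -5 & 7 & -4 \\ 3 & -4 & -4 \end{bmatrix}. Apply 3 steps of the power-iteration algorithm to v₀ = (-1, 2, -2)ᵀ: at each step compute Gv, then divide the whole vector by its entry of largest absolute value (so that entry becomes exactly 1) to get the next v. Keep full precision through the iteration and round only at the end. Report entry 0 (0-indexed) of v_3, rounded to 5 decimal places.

Gv0 = (-15.000000, 27.000000, -3.000000); divide by 27.000000 → v1 = (-0.555556, 1.000000, -0.111111)
Gv1 = (-4.777778, 10.222222, -5.222222); divide by 10.222222 → v2 = (-0.467391, 1.000000, -0.510870)
Gv2 = (-6.065217, 11.380435, -3.358696); divide by 11.380435 → v3 = (-0.532951, 1.000000, -0.295129)
Requested entry of v3: -1674/3141 = -0.53295

-0.53295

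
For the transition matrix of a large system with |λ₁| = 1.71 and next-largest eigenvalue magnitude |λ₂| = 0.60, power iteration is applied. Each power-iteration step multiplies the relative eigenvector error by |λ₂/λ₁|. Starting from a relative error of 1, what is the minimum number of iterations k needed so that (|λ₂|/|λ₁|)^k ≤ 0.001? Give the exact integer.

|λ₂/λ₁| = 0.60/1.71 = 0.35088
Need k ≥ ln(0.001) / ln(0.35088) = -6.9078 / -1.0473 ≈ 6.596
Smallest integer k satisfying the bound: 7

7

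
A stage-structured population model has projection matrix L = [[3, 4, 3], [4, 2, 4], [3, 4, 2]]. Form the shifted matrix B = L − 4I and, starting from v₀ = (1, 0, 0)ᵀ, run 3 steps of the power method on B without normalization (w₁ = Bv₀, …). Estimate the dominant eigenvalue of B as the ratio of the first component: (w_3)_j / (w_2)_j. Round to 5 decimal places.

μ ≈ -0.19231

B = L − 4I has rows (-1, 4, 3); (4, -2, 4); (3, 4, -2)
w1 = Bv₀ = ((-1)·1 + 4·0 + 3·0; 4·1 + (-2)·0 + 4·0; 3·1 + 4·0 + (-2)·0) = (-1, 4, 3)
w2 = Bw1 = ((-1)·(-1) + 4·4 + 3·3; 4·(-1) + (-2)·4 + 4·3; 3·(-1) + 4·4 + (-2)·3) = (26, 0, 7)
w3 = Bw2 = (-5, 132, 64)
Ratio: -5/26 = -0.19231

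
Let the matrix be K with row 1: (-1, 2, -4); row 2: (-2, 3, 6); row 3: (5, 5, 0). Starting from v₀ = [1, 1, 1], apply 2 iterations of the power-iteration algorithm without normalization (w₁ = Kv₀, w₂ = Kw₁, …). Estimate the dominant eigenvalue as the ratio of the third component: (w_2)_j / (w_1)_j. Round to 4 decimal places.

λ ≈ 2.0000

w1 = Kv₀ = ((-1)·1 + 2·1 + (-4)·1; (-2)·1 + 3·1 + 6·1; 5·1 + 5·1 + 0·1) = (-3, 7, 10)
w2 = Kw1 = ((-1)·(-3) + 2·7 + (-4)·10; (-2)·(-3) + 3·7 + 6·10; 5·(-3) + 5·7 + 0·10) = (-23, 87, 20)
Ratio at component: 20 / 10 = 2.0000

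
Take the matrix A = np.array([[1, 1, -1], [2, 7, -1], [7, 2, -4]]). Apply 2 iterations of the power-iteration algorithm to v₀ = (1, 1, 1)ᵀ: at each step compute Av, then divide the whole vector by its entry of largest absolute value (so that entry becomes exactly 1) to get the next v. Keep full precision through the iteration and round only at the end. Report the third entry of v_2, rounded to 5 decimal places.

0.05660

Av0 = (1.000000, 8.000000, 5.000000); divide by 8.000000 → v1 = (0.125000, 1.000000, 0.625000)
Av1 = (0.500000, 6.625000, 0.375000); divide by 6.625000 → v2 = (0.075472, 1.000000, 0.056604)
Requested entry of v2: 3/53 = 0.05660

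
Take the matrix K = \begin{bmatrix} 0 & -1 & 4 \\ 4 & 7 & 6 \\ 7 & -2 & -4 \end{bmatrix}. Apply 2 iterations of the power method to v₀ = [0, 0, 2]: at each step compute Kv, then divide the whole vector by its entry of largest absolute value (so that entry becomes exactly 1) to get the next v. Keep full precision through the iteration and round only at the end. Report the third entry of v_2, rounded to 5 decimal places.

0.94118

Kv0 = (8.000000, 12.000000, -8.000000); divide by 12.000000 → v1 = (0.666667, 1.000000, -0.666667)
Kv1 = (-3.666667, 5.666667, 5.333333); divide by 5.666667 → v2 = (-0.647059, 1.000000, 0.941176)
Requested entry of v2: 64/68 = 0.94118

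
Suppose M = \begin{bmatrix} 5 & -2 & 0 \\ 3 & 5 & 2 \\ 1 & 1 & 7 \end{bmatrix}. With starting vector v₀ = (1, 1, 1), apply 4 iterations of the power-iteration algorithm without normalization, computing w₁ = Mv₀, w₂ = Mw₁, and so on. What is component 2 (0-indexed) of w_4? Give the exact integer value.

w1 = Mv₀ = (5·1 + (-2)·1 + 0·1; 3·1 + 5·1 + 2·1; 1·1 + 1·1 + 7·1) = (3, 10, 9)
w2 = Mw1 = (5·3 + (-2)·10 + 0·9; 3·3 + 5·10 + 2·9; 1·3 + 1·10 + 7·9) = (-5, 77, 76)
w3 = Mw2 = (-179, 522, 604)
w4 = Mw3 = (-1939, 3281, 4571)
The requested component of w4 is 4571.

4571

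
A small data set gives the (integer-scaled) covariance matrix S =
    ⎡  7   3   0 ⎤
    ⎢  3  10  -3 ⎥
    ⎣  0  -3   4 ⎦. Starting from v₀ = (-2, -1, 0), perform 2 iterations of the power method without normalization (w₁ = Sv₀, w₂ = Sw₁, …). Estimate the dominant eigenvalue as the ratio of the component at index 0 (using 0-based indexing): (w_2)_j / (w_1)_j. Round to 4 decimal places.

9.8235

w1 = Sv₀ = (7·(-2) + 3·(-1) + 0·0; 3·(-2) + 10·(-1) + (-3)·0; 0·(-2) + (-3)·(-1) + 4·0) = (-17, -16, 3)
w2 = Sw1 = (7·(-17) + 3·(-16) + 0·3; 3·(-17) + 10·(-16) + (-3)·3; 0·(-17) + (-3)·(-16) + 4·3) = (-167, -220, 60)
Ratio at component: -167 / -17 = 9.8235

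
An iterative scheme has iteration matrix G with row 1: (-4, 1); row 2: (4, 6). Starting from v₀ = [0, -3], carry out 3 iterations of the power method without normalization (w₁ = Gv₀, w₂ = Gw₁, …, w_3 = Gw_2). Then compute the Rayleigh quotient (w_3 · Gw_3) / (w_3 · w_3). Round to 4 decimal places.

w1 = Gv₀ = ((-4)·0 + 1·(-3); 4·0 + 6·(-3)) = (-3, -18)
w2 = Gw1 = ((-4)·(-3) + 1·(-18); 4·(-3) + 6·(-18)) = (-6, -120)
w3 = Gw2 = (-96, -744)
Gw3 = (-360, -4848)
w3·Gw3 = (-96)·(-360) + (-744)·(-4848) = 3641472; w3·w3 = (-96)·(-96) + (-744)·(-744) = 562752
λ ≈ 3641472/562752 = 6.4708

6.4708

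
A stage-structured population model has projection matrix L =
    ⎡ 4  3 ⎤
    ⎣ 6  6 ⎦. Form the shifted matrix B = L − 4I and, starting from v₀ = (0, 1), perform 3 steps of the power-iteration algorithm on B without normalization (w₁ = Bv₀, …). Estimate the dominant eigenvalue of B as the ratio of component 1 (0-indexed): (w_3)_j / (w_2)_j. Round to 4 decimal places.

μ ≈ 3.6364

B = L − 4I has rows (0, 3); (6, 2)
w1 = Bv₀ = (3, 2)
w2 = Bw1 = (6, 22)
w3 = Bw2 = (66, 80)
Ratio: 80/22 = 3.6364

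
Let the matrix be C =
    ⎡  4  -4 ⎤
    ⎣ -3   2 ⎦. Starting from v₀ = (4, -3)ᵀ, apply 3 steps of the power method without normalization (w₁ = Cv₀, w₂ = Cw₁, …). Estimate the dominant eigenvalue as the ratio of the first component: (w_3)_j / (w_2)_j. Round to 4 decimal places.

w1 = Cv₀ = (4·4 + (-4)·(-3); (-3)·4 + 2·(-3)) = (28, -18)
w2 = Cw1 = (4·28 + (-4)·(-18); (-3)·28 + 2·(-18)) = (184, -120)
w3 = Cw2 = (1216, -792)
Ratio at component: 1216 / 184 = 6.6087

6.6087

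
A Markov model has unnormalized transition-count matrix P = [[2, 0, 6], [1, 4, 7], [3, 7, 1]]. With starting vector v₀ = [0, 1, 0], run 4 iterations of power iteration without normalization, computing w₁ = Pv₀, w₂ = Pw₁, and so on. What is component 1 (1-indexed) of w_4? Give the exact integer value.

w1 = Pv₀ = (2·0 + 0·1 + 6·0; 1·0 + 4·1 + 7·0; 3·0 + 7·1 + 1·0) = (0, 4, 7)
w2 = Pw1 = (2·0 + 0·4 + 6·7; 1·0 + 4·4 + 7·7; 3·0 + 7·4 + 1·7) = (42, 65, 35)
w3 = Pw2 = (294, 547, 616)
w4 = Pw3 = (4284, 6794, 5327)
The requested component of w4 is 4284.

4284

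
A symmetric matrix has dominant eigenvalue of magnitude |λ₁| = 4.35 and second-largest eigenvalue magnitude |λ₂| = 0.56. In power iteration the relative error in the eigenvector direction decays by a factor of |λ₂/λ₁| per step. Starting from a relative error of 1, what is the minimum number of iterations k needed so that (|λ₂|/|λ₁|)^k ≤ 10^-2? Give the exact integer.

3

|λ₂/λ₁| = 0.56/4.35 = 0.12874
Need k ≥ ln(10^-2) / ln(0.12874) = -4.6052 / -2.0500 ≈ 2.246
Smallest integer k satisfying the bound: 3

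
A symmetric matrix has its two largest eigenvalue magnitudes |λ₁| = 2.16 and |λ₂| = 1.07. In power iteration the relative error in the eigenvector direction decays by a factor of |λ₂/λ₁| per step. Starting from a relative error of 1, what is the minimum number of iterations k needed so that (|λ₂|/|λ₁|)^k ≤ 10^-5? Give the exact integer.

|λ₂/λ₁| = 1.07/2.16 = 0.49537
Need k ≥ ln(10^-5) / ln(0.49537) = -11.5129 / -0.7024 ≈ 16.390
Smallest integer k satisfying the bound: 17

17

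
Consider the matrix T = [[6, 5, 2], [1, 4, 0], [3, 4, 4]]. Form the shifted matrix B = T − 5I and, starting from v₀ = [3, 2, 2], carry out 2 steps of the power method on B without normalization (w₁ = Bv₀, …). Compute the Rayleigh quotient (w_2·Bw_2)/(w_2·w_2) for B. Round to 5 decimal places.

B = T − 5I has rows (1, 5, 2); (1, -1, 0); (3, 4, -1)
w1 = Bv₀ = (1·3 + 5·2 + 2·2; 1·3 + (-1)·2 + 0·2; 3·3 + 4·2 + (-1)·2) = (17, 1, 15)
w2 = Bw1 = (1·17 + 5·1 + 2·15; 1·17 + (-1)·1 + 0·15; 3·17 + 4·1 + (-1)·15) = (52, 16, 40)
Bw2 = (212, 36, 180)
w2·Bw2 = 18800; w2·w2 = 4560; μ ≈ 18800/4560 = 4.12281

μ ≈ 4.12281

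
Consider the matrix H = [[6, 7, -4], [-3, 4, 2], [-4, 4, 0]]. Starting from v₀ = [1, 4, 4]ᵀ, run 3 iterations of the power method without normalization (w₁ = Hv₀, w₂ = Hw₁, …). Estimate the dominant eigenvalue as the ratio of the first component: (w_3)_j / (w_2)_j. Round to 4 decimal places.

λ ≈ 7.5942

w1 = Hv₀ = (18, 21, 12)
w2 = Hw1 = (207, 54, 12)
w3 = Hw2 = (1572, -381, -612)
Ratio at component: 1572 / 207 = 7.5942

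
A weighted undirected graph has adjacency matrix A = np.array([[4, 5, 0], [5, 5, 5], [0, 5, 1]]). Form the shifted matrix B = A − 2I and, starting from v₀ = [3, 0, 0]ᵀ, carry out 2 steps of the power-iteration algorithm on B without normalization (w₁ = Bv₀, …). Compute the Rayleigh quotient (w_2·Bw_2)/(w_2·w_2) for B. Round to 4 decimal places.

B = A − 2I has rows (2, 5, 0); (5, 3, 5); (0, 5, -1)
w1 = Bv₀ = (2·3 + 5·0 + 0·0; 5·3 + 3·0 + 5·0; 0·3 + 5·0 + (-1)·0) = (6, 15, 0)
w2 = Bw1 = (2·6 + 5·15 + 0·0; 5·6 + 3·15 + 5·0; 0·6 + 5·15 + (-1)·0) = (87, 75, 75)
Bw2 = (549, 1035, 300)
w2·Bw2 = 147888; w2·w2 = 18819; μ ≈ 147888/18819 = 7.8584

μ ≈ 7.8584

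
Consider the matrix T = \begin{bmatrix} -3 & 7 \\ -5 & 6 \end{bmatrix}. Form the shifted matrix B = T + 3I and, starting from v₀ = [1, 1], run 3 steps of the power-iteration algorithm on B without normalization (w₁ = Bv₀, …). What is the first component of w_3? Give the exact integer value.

7

B = T + 3I has rows (0, 7); (-5, 9)
w1 = Bv₀ = (0·1 + 7·1; (-5)·1 + 9·1) = (7, 4)
w2 = Bw1 = (0·7 + 7·4; (-5)·7 + 9·4) = (28, 1)
w3 = Bw2 = (7, -131)
Requested component of w3: 7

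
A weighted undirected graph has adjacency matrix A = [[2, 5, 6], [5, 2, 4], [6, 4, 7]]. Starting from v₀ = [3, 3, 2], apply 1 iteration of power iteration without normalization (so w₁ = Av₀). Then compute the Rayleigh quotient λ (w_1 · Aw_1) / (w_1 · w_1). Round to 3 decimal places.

w1 = Av₀ = (33, 29, 44)
Aw1 = (475, 399, 622)
w1·Aw1 = 33·475 + 29·399 + 44·622 = 54614; w1·w1 = 33·33 + 29·29 + 44·44 = 3866
λ ≈ 54614/3866 = 14.127

λ ≈ 14.127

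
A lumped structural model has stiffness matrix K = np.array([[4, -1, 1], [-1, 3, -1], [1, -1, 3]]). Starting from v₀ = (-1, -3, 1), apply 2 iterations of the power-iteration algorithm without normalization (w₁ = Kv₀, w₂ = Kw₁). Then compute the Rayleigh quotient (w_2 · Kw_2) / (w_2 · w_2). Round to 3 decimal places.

λ ≈ 4.837

w1 = Kv₀ = (4·(-1) + (-1)·(-3) + 1·1; (-1)·(-1) + 3·(-3) + (-1)·1; 1·(-1) + (-1)·(-3) + 3·1) = (0, -9, 5)
w2 = Kw1 = (4·0 + (-1)·(-9) + 1·5; (-1)·0 + 3·(-9) + (-1)·5; 1·0 + (-1)·(-9) + 3·5) = (14, -32, 24)
Kw2 = (112, -134, 118)
w2·Kw2 = 14·112 + (-32)·(-134) + 24·118 = 8688; w2·w2 = 14·14 + (-32)·(-32) + 24·24 = 1796
λ ≈ 8688/1796 = 4.837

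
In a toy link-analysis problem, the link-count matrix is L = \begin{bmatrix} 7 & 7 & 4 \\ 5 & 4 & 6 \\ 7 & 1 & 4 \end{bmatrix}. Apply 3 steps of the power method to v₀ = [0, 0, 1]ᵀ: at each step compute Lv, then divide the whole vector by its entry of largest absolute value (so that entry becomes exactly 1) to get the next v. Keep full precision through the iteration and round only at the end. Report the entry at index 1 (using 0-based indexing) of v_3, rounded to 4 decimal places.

Lv0 = (4.00000, 6.00000, 4.00000); divide by 6.00000 → v1 = (0.66667, 1.00000, 0.66667)
Lv1 = (14.33333, 11.33333, 8.33333); divide by 14.33333 → v2 = (1.00000, 0.79070, 0.58140)
Lv2 = (14.86047, 11.65116, 10.11628); divide by 14.86047 → v3 = (1.00000, 0.78404, 0.68075)
Requested entry of v3: 1002/1278 = 0.7840

0.7840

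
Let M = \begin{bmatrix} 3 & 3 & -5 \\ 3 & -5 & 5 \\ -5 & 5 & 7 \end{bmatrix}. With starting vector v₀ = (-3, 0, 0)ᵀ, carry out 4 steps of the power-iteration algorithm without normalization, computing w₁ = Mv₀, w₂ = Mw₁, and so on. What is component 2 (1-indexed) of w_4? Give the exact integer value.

8961

w1 = Mv₀ = (3·(-3) + 3·0 + (-5)·0; 3·(-3) + (-5)·0 + 5·0; (-5)·(-3) + 5·0 + 7·0) = (-9, -9, 15)
w2 = Mw1 = (3·(-9) + 3·(-9) + (-5)·15; 3·(-9) + (-5)·(-9) + 5·15; (-5)·(-9) + 5·(-9) + 7·15) = (-129, 93, 105)
w3 = Mw2 = (-633, -327, 1845)
w4 = Mw3 = (-12105, 8961, 14445)
The requested component of w4 is 8961.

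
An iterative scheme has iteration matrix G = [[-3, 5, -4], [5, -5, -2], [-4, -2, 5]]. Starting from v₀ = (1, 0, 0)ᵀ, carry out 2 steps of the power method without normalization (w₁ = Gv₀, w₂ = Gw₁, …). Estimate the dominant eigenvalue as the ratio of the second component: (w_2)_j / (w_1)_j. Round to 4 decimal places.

w1 = Gv₀ = ((-3)·1 + 5·0 + (-4)·0; 5·1 + (-5)·0 + (-2)·0; (-4)·1 + (-2)·0 + 5·0) = (-3, 5, -4)
w2 = Gw1 = ((-3)·(-3) + 5·5 + (-4)·(-4); 5·(-3) + (-5)·5 + (-2)·(-4); (-4)·(-3) + (-2)·5 + 5·(-4)) = (50, -32, -18)
Ratio at component: -32 / 5 = -6.4000

-6.4000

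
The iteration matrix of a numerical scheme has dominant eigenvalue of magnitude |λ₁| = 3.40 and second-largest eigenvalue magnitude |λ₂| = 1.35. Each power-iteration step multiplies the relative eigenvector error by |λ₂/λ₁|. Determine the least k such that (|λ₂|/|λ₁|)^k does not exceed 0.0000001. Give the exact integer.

|λ₂/λ₁| = 1.35/3.40 = 0.39706
Need k ≥ ln(0.0000001) / ln(0.39706) = -16.1181 / -0.9237 ≈ 17.450
Smallest integer k satisfying the bound: 18

18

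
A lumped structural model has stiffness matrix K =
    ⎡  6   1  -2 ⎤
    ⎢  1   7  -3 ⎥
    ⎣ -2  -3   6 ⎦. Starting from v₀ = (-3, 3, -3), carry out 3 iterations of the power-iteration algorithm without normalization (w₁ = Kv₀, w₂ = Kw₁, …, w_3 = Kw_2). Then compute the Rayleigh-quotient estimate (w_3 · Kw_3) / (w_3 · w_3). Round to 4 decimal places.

λ ≈ 10.2761

w1 = Kv₀ = (6·(-3) + 1·3 + (-2)·(-3); 1·(-3) + 7·3 + (-3)·(-3); (-2)·(-3) + (-3)·3 + 6·(-3)) = (-9, 27, -21)
w2 = Kw1 = (6·(-9) + 1·27 + (-2)·(-21); 1·(-9) + 7·27 + (-3)·(-21); (-2)·(-9) + (-3)·27 + 6·(-21)) = (15, 243, -189)
w3 = Kw2 = (711, 2283, -1893)
Kw3 = (10335, 22371, -19629)
w3·Kw3 = 711·10335 + 2283·22371 + (-1893)·(-19629) = 95578875; w3·w3 = 711·711 + 2283·2283 + (-1893)·(-1893) = 9301059
λ ≈ 95578875/9301059 = 10.2761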